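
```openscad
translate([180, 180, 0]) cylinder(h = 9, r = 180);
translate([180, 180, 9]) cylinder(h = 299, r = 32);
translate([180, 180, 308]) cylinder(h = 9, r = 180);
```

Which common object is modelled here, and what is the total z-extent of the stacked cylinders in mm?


A spool. The overall height is 317 mm.

Three coaxial cylinders, large–small–large — a spool. Two 9 mm flanges and a 299 mm core give 9 + 299 + 9 = 317 mm.


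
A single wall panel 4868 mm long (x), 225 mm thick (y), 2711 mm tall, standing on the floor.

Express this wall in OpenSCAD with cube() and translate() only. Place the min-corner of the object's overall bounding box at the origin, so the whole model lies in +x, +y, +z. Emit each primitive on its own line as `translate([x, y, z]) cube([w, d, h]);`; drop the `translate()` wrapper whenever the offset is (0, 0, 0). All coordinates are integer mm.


cube([4868, 225, 2711]);


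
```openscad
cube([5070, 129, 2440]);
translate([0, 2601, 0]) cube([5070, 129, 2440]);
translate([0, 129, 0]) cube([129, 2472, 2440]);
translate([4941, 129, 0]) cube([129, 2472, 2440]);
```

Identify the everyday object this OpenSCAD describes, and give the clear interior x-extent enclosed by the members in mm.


A house (or room) frame. The interior width is 4812 mm.

Four 2440 mm walls enclosing a rectangle with no floor or roof — a room or house frame. Outside width is 5070 mm and wall thickness is 129 mm, so the interior width is 5070 − 2 × 129 = 4812 mm.


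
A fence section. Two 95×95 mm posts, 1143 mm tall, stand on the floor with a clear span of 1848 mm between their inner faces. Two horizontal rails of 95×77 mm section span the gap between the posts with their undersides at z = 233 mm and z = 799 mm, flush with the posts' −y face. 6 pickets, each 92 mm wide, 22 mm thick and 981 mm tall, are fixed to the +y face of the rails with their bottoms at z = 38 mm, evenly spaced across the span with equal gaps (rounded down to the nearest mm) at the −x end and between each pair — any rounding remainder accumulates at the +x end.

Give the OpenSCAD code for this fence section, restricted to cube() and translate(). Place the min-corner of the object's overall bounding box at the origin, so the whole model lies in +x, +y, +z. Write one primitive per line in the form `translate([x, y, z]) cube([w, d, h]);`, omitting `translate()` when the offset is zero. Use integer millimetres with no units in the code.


cube([95, 95, 1143]);
translate([1943, 0, 0]) cube([95, 95, 1143]);
translate([95, 0, 233]) cube([1848, 95, 77]);
translate([95, 0, 799]) cube([1848, 95, 77]);
translate([280, 95, 38]) cube([92, 22, 981]);
translate([557, 95, 38]) cube([92, 22, 981]);
translate([834, 95, 38]) cube([92, 22, 981]);
translate([1111, 95, 38]) cube([92, 22, 981]);
translate([1388, 95, 38]) cube([92, 22, 981]);
translate([1665, 95, 38]) cube([92, 22, 981]);


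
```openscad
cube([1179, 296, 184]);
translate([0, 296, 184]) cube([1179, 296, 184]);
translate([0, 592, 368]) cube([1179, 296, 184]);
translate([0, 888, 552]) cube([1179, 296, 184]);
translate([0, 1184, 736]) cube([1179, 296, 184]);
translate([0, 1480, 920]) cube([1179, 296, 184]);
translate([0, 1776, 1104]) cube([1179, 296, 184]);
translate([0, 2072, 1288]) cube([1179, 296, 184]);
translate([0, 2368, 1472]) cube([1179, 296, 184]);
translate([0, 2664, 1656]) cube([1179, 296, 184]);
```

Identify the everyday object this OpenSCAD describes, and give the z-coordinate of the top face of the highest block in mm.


A staircase. The total rise is 1840 mm.

10 identical blocks, each offset up and back from the previous — a staircase. Each step is 184 mm tall and there are 10 of them, so the total rise is 10 × 184 = 1840 mm.


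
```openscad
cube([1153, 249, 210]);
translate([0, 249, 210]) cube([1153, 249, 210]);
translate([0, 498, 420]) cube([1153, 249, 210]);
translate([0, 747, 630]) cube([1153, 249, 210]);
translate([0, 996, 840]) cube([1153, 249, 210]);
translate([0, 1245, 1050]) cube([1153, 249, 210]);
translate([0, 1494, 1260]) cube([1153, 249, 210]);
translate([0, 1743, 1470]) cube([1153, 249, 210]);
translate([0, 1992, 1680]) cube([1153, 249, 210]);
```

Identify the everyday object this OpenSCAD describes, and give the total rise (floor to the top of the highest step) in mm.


A staircase. The total rise is 1890 mm.

9 identical blocks, each offset up and back from the previous — a staircase. Each step is 210 mm tall and there are 9 of them, so the total rise is 9 × 210 = 1890 mm.


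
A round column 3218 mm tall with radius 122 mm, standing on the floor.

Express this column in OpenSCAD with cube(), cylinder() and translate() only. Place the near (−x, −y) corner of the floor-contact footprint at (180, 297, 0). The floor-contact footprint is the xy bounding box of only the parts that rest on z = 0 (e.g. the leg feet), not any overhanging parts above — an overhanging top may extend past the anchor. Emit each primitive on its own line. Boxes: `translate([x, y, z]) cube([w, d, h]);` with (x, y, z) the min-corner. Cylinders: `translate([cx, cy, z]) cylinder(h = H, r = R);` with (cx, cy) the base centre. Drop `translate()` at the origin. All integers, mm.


translate([302, 419, 0]) cylinder(h = 3218, r = 122);


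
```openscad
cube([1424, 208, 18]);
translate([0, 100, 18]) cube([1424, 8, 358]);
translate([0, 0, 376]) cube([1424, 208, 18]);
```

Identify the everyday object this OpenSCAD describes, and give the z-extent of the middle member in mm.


An I-beam. The web height is 358 mm.

Two wide flanges with a thin centred web — an I-beam. Overall 394 mm minus two 18 mm flanges gives a web of 394 − 2·18 = 358 mm.


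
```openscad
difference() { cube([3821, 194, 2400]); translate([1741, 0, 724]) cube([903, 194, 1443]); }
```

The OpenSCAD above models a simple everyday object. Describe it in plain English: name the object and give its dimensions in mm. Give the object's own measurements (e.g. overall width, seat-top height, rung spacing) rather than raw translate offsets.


A wall 3821 mm long (x), 194 mm thick (y), 2400 mm tall, with a rectangular window opening cut through it. The opening is 903 mm wide and 1443 mm tall; its sill is at z = 724 mm and its near (−x) edge is 1741 mm from the wall's −x end. The opening passes through the full wall thickness.


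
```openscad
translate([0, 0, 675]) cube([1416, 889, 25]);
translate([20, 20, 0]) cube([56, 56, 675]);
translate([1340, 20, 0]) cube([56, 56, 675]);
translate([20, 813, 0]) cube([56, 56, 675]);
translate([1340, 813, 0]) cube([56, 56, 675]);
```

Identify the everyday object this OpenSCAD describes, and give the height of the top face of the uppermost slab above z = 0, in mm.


A table. The table height is 700 mm.

A 1416×889×25 slab sits at z = 675 on four 56 mm square posts — a table. The top surface is at 675 + 25 = 700 mm.


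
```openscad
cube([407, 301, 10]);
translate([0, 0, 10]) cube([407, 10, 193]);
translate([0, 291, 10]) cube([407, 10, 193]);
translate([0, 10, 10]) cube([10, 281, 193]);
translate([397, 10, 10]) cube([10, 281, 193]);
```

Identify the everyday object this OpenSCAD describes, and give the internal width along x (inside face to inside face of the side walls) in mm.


An open box. The internal width is 387 mm.

A 407×301 base slab with four walls standing on it — an open box. The base is 407 mm wide and the walls are 10 mm thick, so the internal width is 407 − 2 × 10 = 387 mm.


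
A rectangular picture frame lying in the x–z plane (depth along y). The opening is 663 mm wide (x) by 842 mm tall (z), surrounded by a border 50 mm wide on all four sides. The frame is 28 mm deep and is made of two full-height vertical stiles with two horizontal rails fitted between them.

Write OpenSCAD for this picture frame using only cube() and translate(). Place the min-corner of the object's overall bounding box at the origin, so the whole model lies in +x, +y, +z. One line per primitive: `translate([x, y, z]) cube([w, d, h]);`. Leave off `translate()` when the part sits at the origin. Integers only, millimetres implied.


cube([50, 28, 942]);
translate([713, 0, 0]) cube([50, 28, 942]);
translate([50, 0, 0]) cube([663, 28, 50]);
translate([50, 0, 892]) cube([663, 28, 50]);


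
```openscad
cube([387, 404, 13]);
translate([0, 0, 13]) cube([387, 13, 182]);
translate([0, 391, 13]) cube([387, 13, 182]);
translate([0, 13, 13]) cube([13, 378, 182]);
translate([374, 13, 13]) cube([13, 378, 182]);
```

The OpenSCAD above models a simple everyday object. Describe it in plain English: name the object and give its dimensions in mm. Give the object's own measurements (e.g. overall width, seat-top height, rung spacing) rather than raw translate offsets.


An open-topped rectangular box: outside dimensions 387×404×195 mm, with a uniform wall and base thickness of 13 mm. The base is a full 387×404 slab on the floor; four walls sit on top of the base. The front and back walls (the −y and +y sides) span the full width; the two side walls fit between them.


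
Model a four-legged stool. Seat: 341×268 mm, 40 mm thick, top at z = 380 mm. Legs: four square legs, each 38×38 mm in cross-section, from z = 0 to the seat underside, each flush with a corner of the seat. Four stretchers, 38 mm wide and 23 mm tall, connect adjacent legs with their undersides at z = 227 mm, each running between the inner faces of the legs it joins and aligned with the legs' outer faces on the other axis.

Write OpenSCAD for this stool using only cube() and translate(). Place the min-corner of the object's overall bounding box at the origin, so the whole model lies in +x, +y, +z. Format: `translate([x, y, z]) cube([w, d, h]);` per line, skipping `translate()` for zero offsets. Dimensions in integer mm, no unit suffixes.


translate([0, 0, 340]) cube([341, 268, 40]);
cube([38, 38, 340]);
translate([303, 0, 0]) cube([38, 38, 340]);
translate([0, 230, 0]) cube([38, 38, 340]);
translate([303, 230, 0]) cube([38, 38, 340]);
translate([38, 0, 227]) cube([265, 38, 23]);
translate([38, 230, 227]) cube([265, 38, 23]);
translate([0, 38, 227]) cube([38, 192, 23]);
translate([303, 38, 227]) cube([38, 192, 23]);


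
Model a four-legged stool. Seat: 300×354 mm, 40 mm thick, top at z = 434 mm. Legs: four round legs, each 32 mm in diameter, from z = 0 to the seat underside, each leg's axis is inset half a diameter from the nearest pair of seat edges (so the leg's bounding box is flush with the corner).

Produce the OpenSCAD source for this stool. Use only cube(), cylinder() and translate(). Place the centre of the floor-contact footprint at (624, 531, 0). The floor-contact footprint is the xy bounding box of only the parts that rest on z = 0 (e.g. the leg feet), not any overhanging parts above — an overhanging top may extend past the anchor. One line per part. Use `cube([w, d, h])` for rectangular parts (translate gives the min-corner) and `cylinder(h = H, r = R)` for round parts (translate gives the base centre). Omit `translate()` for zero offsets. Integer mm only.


translate([474, 354, 394]) cube([300, 354, 40]);
translate([490, 370, 0]) cylinder(h = 394, r = 16);
translate([758, 370, 0]) cylinder(h = 394, r = 16);
translate([490, 692, 0]) cylinder(h = 394, r = 16);
translate([758, 692, 0]) cylinder(h = 394, r = 16);


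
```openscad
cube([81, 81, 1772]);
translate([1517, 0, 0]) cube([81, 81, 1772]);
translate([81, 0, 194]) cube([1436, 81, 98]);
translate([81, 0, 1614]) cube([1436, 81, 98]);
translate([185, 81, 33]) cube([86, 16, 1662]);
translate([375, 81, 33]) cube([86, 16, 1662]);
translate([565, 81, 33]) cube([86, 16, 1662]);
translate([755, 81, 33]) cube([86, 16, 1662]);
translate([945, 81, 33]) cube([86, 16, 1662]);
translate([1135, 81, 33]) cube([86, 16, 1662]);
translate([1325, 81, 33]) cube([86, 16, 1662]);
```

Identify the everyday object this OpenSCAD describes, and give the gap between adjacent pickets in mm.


A fence section. The picket gap is 104 mm.

Two posts, two rails, 7 pickets — a fence section. Span 1436 mm holds 7 pickets of 86 mm with 8 equal gaps: ⌊(1436 − 7·86) / 8⌋ = 104 mm.


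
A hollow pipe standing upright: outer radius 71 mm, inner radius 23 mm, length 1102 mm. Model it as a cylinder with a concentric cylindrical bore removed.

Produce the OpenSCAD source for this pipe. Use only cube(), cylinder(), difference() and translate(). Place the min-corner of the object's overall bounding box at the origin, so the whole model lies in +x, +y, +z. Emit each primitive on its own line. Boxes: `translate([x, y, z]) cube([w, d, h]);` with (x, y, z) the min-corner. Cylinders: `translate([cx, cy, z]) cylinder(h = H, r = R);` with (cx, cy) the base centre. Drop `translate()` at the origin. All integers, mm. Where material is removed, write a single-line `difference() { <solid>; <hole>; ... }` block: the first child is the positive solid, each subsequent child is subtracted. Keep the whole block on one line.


difference() { translate([71, 71, 0]) cylinder(h = 1102, r = 71); translate([71, 71, 0]) cylinder(h = 1102, r = 23); }


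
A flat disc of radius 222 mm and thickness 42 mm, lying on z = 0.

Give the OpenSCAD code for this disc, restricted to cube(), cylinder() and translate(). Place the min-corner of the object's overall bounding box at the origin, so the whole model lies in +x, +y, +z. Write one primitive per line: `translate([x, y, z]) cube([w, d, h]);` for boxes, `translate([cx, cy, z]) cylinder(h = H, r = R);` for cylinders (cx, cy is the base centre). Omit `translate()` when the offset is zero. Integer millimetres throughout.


translate([222, 222, 0]) cylinder(h = 42, r = 222);


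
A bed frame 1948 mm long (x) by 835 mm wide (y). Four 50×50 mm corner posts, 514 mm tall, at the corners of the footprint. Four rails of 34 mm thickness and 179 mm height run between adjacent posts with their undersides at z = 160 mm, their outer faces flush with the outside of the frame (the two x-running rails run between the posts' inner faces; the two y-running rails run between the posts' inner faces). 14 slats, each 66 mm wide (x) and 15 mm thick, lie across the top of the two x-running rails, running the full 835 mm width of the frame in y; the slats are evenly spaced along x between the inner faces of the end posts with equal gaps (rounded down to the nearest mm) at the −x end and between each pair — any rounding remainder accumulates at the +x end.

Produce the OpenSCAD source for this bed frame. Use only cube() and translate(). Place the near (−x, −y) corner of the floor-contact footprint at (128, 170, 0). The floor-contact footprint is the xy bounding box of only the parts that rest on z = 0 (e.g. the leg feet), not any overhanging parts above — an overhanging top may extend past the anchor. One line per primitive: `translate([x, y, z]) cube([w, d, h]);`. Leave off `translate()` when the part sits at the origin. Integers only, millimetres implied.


translate([128, 170, 0]) cube([50, 50, 514]);
translate([128, 955, 0]) cube([50, 50, 514]);
translate([2026, 170, 0]) cube([50, 50, 514]);
translate([2026, 955, 0]) cube([50, 50, 514]);
translate([178, 170, 160]) cube([1848, 34, 179]);
translate([178, 971, 160]) cube([1848, 34, 179]);
translate([128, 220, 160]) cube([34, 735, 179]);
translate([2042, 220, 160]) cube([34, 735, 179]);
translate([239, 170, 339]) cube([66, 835, 15]);
translate([366, 170, 339]) cube([66, 835, 15]);
translate([493, 170, 339]) cube([66, 835, 15]);
translate([620, 170, 339]) cube([66, 835, 15]);
translate([747, 170, 339]) cube([66, 835, 15]);
translate([874, 170, 339]) cube([66, 835, 15]);
translate([1001, 170, 339]) cube([66, 835, 15]);
translate([1128, 170, 339]) cube([66, 835, 15]);
translate([1255, 170, 339]) cube([66, 835, 15]);
translate([1382, 170, 339]) cube([66, 835, 15]);
translate([1509, 170, 339]) cube([66, 835, 15]);
translate([1636, 170, 339]) cube([66, 835, 15]);
translate([1763, 170, 339]) cube([66, 835, 15]);
translate([1890, 170, 339]) cube([66, 835, 15]);


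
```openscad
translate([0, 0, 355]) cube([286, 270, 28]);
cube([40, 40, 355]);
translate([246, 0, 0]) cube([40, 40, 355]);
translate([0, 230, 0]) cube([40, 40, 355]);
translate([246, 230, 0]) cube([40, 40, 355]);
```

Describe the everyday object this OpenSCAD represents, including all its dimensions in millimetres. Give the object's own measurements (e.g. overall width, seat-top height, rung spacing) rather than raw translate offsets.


A simple wooden stool: a rectangular seat 286 mm (x) by 270 mm (y), 28 mm thick, top face at z = 383 mm, on four square legs, each 40×40 mm in cross-section. The legs rest on z = 0, each flush with a corner of the seat.


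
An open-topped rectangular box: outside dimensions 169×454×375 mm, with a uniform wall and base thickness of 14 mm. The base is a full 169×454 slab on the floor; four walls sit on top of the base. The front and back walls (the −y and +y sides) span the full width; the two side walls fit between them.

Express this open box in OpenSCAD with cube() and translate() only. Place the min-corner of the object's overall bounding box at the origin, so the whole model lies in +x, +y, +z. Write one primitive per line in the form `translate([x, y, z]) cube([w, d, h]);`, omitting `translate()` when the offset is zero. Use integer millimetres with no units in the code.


cube([169, 454, 14]);
translate([0, 0, 14]) cube([169, 14, 361]);
translate([0, 440, 14]) cube([169, 14, 361]);
translate([0, 14, 14]) cube([14, 426, 361]);
translate([155, 14, 14]) cube([14, 426, 361]);


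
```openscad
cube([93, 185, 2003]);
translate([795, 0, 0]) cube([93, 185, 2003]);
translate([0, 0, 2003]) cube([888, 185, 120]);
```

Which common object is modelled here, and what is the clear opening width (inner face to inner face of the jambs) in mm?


A door frame. The clear opening width is 702 mm.

Two 2003 mm tall posts with a header on top — a door frame. The left jamb is 93 mm wide at x = 0; the right jamb starts at x = 795. The clear opening is 795 − 93 = 702 mm.


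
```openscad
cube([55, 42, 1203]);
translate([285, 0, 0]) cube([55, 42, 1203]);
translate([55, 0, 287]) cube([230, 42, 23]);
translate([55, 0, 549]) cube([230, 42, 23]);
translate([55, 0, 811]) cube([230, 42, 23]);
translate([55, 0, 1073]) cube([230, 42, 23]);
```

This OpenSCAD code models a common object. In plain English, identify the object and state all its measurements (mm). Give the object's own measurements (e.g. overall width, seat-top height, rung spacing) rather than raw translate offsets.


A straight ladder. Two 55×42 mm vertical rails, 1203 mm tall, stand 340 mm apart (outside-to-outside) with their front faces coplanar on the −y side. 4 rungs, each 42 mm deep and 23 mm tall, span between the inner faces of the rails, front faces flush with the rails. The lowest rung's underside is at z = 287 mm and rungs are spaced 262 mm apart (underside to underside).


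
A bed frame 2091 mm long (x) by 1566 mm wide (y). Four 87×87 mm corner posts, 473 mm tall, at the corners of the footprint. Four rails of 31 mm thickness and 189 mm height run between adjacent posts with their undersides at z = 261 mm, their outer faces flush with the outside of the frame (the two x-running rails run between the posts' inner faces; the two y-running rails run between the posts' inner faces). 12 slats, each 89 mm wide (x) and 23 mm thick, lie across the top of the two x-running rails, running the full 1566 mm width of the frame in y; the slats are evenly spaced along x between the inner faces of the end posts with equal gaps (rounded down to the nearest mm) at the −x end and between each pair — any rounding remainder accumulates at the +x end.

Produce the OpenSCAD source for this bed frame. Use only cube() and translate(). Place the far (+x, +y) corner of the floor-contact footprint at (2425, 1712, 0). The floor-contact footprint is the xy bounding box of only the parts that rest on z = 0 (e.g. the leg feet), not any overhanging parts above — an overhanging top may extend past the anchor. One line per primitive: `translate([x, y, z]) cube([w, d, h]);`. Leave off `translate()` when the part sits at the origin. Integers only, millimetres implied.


translate([334, 146, 0]) cube([87, 87, 473]);
translate([334, 1625, 0]) cube([87, 87, 473]);
translate([2338, 146, 0]) cube([87, 87, 473]);
translate([2338, 1625, 0]) cube([87, 87, 473]);
translate([421, 146, 261]) cube([1917, 31, 189]);
translate([421, 1681, 261]) cube([1917, 31, 189]);
translate([334, 233, 261]) cube([31, 1392, 189]);
translate([2394, 233, 261]) cube([31, 1392, 189]);
translate([486, 146, 450]) cube([89, 1566, 23]);
translate([640, 146, 450]) cube([89, 1566, 23]);
translate([794, 146, 450]) cube([89, 1566, 23]);
translate([948, 146, 450]) cube([89, 1566, 23]);
translate([1102, 146, 450]) cube([89, 1566, 23]);
translate([1256, 146, 450]) cube([89, 1566, 23]);
translate([1410, 146, 450]) cube([89, 1566, 23]);
translate([1564, 146, 450]) cube([89, 1566, 23]);
translate([1718, 146, 450]) cube([89, 1566, 23]);
translate([1872, 146, 450]) cube([89, 1566, 23]);
translate([2026, 146, 450]) cube([89, 1566, 23]);
translate([2180, 146, 450]) cube([89, 1566, 23]);


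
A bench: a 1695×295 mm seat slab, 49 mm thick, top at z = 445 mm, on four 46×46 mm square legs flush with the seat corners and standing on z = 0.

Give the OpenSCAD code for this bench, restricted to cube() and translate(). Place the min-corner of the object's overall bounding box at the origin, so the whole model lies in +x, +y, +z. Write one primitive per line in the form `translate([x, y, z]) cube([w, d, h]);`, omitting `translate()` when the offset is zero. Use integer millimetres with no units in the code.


translate([0, 0, 396]) cube([1695, 295, 49]);
cube([46, 46, 396]);
translate([0, 249, 0]) cube([46, 46, 396]);
translate([1649, 0, 0]) cube([46, 46, 396]);
translate([1649, 249, 0]) cube([46, 46, 396]);


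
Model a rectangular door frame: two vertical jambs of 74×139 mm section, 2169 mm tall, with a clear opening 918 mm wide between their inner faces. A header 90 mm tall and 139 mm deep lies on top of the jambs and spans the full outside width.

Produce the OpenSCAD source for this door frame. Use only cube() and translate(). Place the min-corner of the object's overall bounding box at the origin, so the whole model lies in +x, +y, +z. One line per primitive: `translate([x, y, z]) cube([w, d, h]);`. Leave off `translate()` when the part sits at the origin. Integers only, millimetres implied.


cube([74, 139, 2169]);
translate([992, 0, 0]) cube([74, 139, 2169]);
translate([0, 0, 2169]) cube([1066, 139, 90]);


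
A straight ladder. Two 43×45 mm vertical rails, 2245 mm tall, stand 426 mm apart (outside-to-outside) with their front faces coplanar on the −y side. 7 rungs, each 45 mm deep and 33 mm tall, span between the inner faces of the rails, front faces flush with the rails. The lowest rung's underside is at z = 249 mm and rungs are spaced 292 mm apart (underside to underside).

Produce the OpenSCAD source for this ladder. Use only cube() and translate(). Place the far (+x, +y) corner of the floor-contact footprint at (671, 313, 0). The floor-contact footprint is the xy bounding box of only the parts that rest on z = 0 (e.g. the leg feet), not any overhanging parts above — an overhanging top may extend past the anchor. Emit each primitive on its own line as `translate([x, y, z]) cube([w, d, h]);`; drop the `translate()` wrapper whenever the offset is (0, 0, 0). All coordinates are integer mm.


// rung span = 426 - 2*43 = 340
// rung[k] z = 249 + k*292
translate([245, 268, 0]) cube([43, 45, 2245]);
translate([628, 268, 0]) cube([43, 45, 2245]);
translate([288, 268, 249]) cube([340, 45, 33]);
translate([288, 268, 541]) cube([340, 45, 33]);
translate([288, 268, 833]) cube([340, 45, 33]);
translate([288, 268, 1125]) cube([340, 45, 33]);
translate([288, 268, 1417]) cube([340, 45, 33]);
translate([288, 268, 1709]) cube([340, 45, 33]);
translate([288, 268, 2001]) cube([340, 45, 33]);


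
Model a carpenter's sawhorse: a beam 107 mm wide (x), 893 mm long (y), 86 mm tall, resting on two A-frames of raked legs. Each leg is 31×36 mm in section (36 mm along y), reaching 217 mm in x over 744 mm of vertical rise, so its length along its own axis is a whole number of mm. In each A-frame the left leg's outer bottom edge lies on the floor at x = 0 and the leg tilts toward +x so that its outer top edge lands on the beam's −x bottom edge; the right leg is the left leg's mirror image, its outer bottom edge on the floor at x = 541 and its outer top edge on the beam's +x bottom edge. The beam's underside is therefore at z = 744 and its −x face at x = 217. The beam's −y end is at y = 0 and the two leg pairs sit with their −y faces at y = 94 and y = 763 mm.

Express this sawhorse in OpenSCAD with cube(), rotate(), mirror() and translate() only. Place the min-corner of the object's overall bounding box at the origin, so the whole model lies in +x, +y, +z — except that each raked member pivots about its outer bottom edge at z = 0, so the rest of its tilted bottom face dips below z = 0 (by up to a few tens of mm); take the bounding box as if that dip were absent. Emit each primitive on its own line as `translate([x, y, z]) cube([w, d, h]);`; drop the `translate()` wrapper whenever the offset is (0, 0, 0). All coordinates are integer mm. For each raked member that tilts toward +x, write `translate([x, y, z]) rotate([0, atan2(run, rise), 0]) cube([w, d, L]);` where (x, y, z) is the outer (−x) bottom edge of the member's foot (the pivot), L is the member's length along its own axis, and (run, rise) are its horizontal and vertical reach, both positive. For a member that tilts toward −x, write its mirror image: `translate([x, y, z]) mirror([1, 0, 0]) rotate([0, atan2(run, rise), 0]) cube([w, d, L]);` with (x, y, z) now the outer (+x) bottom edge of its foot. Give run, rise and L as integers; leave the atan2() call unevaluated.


translate([217, 0, 744]) cube([107, 893, 86]);
translate([0, 94, 0]) rotate([0, atan2(217, 744), 0]) cube([31, 36, 775]);
translate([541, 94, 0]) mirror([1, 0, 0]) rotate([0, atan2(217, 744), 0]) cube([31, 36, 775]);
translate([0, 763, 0]) rotate([0, atan2(217, 744), 0]) cube([31, 36, 775]);
translate([541, 763, 0]) mirror([1, 0, 0]) rotate([0, atan2(217, 744), 0]) cube([31, 36, 775]);


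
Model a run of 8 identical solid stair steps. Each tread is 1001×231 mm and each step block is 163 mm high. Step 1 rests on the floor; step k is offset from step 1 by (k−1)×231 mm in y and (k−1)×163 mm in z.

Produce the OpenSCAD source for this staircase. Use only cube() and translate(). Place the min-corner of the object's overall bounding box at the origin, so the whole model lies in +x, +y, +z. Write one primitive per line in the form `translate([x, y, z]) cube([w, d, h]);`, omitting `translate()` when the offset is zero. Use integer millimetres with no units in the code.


cube([1001, 231, 163]);
translate([0, 231, 163]) cube([1001, 231, 163]);
translate([0, 462, 326]) cube([1001, 231, 163]);
translate([0, 693, 489]) cube([1001, 231, 163]);
translate([0, 924, 652]) cube([1001, 231, 163]);
translate([0, 1155, 815]) cube([1001, 231, 163]);
translate([0, 1386, 978]) cube([1001, 231, 163]);
translate([0, 1617, 1141]) cube([1001, 231, 163]);


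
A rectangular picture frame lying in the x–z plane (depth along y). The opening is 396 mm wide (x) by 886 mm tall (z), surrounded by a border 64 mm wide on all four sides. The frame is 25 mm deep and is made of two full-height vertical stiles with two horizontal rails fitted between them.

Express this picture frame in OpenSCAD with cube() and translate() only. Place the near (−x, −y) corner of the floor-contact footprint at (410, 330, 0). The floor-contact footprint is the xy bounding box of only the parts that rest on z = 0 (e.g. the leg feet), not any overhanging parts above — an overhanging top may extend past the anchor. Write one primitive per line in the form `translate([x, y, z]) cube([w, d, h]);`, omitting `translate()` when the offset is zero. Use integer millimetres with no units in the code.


translate([410, 330, 0]) cube([64, 25, 1014]);
translate([870, 330, 0]) cube([64, 25, 1014]);
translate([474, 330, 0]) cube([396, 25, 64]);
translate([474, 330, 950]) cube([396, 25, 64]);


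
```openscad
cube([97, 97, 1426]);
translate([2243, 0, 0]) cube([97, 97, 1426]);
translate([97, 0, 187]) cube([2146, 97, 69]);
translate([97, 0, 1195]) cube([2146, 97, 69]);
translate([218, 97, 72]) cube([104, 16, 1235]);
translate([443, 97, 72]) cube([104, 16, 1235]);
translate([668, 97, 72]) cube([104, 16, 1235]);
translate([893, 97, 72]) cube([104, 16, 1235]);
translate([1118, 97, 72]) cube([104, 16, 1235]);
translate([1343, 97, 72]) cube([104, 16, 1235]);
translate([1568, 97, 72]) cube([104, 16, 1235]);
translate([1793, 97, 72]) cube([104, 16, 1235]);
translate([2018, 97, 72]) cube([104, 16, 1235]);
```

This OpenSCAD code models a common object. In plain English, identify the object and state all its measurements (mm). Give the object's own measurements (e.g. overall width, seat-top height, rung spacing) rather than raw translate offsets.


A fence section. Two 97×97 mm posts, 1426 mm tall, stand on the floor with a clear span of 2146 mm between their inner faces. Two horizontal rails of 97×69 mm section span the gap between the posts with their undersides at z = 187 mm and z = 1195 mm, flush with the posts' −y face. 9 pickets, each 104 mm wide, 16 mm thick and 1235 mm tall, are fixed to the +y face of the rails with their bottoms at z = 72 mm, spaced across the span with a 121 mm gap after the −x post and between neighbouring pickets and before the +x post.


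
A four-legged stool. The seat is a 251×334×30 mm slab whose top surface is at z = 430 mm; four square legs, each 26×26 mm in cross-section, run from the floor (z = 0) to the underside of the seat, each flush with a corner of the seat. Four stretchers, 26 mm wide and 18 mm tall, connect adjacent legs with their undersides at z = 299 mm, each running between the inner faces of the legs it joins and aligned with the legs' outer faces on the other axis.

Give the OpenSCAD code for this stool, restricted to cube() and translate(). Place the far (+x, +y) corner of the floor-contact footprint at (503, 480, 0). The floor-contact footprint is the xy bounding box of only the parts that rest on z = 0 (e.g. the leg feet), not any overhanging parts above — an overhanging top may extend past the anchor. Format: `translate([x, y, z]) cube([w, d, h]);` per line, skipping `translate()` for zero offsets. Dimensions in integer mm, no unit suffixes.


// leg_h = 430 - 30 = 400
// stretcher span = 251 - 2*26 = 199
translate([252, 146, 400]) cube([251, 334, 30]);
translate([252, 146, 0]) cube([26, 26, 400]);
translate([477, 146, 0]) cube([26, 26, 400]);
translate([252, 454, 0]) cube([26, 26, 400]);
translate([477, 454, 0]) cube([26, 26, 400]);
translate([278, 146, 299]) cube([199, 26, 18]);
translate([278, 454, 299]) cube([199, 26, 18]);
translate([252, 172, 299]) cube([26, 282, 18]);
translate([477, 172, 299]) cube([26, 282, 18]);


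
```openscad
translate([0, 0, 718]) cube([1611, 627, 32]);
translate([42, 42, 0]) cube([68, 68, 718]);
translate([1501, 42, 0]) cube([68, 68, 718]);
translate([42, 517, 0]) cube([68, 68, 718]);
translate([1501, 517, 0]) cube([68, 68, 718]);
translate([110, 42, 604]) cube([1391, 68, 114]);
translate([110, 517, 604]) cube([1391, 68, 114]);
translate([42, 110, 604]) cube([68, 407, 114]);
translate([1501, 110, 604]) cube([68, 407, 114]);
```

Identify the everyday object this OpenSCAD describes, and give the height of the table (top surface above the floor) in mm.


A table. The table height is 750 mm.

A 1611×627×32 slab sits at z = 718 on four 68 mm square posts — a table. The top surface is at 718 + 32 = 750 mm.


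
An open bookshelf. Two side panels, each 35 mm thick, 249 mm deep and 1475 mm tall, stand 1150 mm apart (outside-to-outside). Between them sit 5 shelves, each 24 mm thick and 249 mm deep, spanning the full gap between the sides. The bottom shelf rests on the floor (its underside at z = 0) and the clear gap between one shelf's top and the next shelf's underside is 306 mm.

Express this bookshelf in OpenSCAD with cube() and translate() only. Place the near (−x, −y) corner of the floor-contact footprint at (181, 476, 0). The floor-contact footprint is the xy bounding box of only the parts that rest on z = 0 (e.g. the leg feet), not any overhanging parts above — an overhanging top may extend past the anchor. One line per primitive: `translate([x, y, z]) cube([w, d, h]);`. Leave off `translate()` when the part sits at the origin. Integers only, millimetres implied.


translate([181, 476, 0]) cube([35, 249, 1475]);
translate([1296, 476, 0]) cube([35, 249, 1475]);
translate([216, 476, 0]) cube([1080, 249, 24]);
translate([216, 476, 330]) cube([1080, 249, 24]);
translate([216, 476, 660]) cube([1080, 249, 24]);
translate([216, 476, 990]) cube([1080, 249, 24]);
translate([216, 476, 1320]) cube([1080, 249, 24]);


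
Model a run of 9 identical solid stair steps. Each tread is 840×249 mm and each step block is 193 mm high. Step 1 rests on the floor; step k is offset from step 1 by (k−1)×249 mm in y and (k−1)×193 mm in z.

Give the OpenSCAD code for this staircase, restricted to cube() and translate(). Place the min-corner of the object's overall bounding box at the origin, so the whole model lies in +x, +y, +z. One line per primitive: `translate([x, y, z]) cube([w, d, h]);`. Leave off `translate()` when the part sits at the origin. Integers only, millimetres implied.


cube([840, 249, 193]);
translate([0, 249, 193]) cube([840, 249, 193]);
translate([0, 498, 386]) cube([840, 249, 193]);
translate([0, 747, 579]) cube([840, 249, 193]);
translate([0, 996, 772]) cube([840, 249, 193]);
translate([0, 1245, 965]) cube([840, 249, 193]);
translate([0, 1494, 1158]) cube([840, 249, 193]);
translate([0, 1743, 1351]) cube([840, 249, 193]);
translate([0, 1992, 1544]) cube([840, 249, 193]);


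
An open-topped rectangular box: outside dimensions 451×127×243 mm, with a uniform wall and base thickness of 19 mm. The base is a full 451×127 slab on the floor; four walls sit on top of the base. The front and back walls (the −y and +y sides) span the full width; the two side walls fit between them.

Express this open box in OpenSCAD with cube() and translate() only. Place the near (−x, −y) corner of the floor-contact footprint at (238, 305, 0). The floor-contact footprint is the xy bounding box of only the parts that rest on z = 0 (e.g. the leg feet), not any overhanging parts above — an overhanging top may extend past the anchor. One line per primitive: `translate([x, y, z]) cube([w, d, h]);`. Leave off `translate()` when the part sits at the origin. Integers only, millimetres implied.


translate([238, 305, 0]) cube([451, 127, 19]);
translate([238, 305, 19]) cube([451, 19, 224]);
translate([238, 413, 19]) cube([451, 19, 224]);
translate([238, 324, 19]) cube([19, 89, 224]);
translate([670, 324, 19]) cube([19, 89, 224]);


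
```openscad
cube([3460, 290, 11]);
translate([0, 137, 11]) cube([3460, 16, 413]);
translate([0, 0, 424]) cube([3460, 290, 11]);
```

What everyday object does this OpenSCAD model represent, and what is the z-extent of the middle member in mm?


An I-beam. The web height is 413 mm.

Two wide flanges with a thin centred web — an I-beam. Overall 435 mm minus two 11 mm flanges gives a web of 435 − 2·11 = 413 mm.


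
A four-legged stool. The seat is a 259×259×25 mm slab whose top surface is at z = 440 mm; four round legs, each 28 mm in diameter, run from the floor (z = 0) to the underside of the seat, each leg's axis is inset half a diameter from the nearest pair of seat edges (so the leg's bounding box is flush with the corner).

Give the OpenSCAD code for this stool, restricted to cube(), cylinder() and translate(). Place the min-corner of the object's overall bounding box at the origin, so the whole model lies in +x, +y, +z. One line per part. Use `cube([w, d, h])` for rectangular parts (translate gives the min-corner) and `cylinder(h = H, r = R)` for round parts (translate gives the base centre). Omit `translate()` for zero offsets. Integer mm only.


translate([0, 0, 415]) cube([259, 259, 25]);
translate([14, 14, 0]) cylinder(h = 415, r = 14);
translate([245, 14, 0]) cylinder(h = 415, r = 14);
translate([14, 245, 0]) cylinder(h = 415, r = 14);
translate([245, 245, 0]) cylinder(h = 415, r = 14);


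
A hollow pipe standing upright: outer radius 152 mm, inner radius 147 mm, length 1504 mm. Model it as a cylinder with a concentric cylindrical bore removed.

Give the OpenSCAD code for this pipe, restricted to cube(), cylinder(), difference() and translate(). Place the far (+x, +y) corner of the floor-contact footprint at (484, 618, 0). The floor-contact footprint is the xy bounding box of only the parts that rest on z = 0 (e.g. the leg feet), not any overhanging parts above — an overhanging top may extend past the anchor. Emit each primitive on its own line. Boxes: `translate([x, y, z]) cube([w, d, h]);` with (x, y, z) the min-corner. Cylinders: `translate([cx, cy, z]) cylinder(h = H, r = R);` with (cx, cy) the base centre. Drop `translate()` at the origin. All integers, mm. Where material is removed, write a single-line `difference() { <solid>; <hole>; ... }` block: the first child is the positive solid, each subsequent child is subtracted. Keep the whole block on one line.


difference() { translate([332, 466, 0]) cylinder(h = 1504, r = 152); translate([332, 466, 0]) cylinder(h = 1504, r = 147); }


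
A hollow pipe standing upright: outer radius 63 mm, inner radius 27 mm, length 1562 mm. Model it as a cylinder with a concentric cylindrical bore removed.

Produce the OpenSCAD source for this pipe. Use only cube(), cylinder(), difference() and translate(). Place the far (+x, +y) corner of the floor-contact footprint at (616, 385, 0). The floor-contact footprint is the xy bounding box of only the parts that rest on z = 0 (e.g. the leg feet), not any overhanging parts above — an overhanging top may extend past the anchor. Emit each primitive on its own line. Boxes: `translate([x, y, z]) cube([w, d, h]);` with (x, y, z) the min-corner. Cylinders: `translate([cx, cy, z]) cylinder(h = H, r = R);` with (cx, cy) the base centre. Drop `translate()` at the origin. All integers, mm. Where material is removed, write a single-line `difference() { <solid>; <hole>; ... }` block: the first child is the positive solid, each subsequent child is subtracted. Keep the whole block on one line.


difference() { translate([553, 322, 0]) cylinder(h = 1562, r = 63); translate([553, 322, 0]) cylinder(h = 1562, r = 27); }


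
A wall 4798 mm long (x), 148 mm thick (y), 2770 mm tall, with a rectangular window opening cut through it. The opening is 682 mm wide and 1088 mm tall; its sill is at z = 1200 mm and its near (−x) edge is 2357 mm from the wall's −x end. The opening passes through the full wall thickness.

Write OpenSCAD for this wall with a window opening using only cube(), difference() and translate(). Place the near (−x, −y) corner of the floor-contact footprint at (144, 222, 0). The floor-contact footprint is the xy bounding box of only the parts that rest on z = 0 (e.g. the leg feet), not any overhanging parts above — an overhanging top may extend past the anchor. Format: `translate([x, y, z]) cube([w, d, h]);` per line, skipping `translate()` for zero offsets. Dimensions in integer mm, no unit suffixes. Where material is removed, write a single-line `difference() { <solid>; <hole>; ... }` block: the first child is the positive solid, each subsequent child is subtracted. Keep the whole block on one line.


difference() { translate([144, 222, 0]) cube([4798, 148, 2770]); translate([2501, 222, 1200]) cube([682, 148, 1088]); }


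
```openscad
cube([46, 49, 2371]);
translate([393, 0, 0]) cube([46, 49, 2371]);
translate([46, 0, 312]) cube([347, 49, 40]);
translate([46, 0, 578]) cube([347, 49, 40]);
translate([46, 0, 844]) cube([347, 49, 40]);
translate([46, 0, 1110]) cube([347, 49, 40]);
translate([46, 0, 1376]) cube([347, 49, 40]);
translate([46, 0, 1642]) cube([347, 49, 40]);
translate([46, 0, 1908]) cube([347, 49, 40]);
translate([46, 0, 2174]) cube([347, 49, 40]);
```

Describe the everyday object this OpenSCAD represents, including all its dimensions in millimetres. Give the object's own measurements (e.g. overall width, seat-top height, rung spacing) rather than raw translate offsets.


A straight ladder. Two 46×49 mm vertical rails, 2371 mm tall, stand 439 mm apart (outside-to-outside) with their front faces coplanar on the −y side. 8 rungs, each 49 mm deep and 40 mm tall, span between the inner faces of the rails, front faces flush with the rails. The lowest rung's underside is at z = 312 mm and rungs are spaced 266 mm apart (underside to underside).
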